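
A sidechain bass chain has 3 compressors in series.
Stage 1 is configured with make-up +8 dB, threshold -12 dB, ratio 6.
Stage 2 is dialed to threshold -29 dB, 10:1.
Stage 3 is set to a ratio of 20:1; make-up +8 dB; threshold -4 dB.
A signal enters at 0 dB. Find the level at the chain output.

Stage 1: 12 dB above -12 dB, reduced 6:1 to 2 dB above → -10 dB; +8 dB make-up → -2 dB.
Stage 2: 27 dB above -29 dB, reduced 10:1 to 2.7 dB above → -26.3 dB.
Stage 3: -26.3 dB is at or below the -4 dB threshold — no compression; make-up brings it to -18.3 dB.

-18.3 dB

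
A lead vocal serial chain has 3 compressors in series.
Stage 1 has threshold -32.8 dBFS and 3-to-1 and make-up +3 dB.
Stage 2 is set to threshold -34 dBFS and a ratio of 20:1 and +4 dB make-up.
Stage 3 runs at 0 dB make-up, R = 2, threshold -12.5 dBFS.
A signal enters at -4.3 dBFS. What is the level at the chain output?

Stage 1: overshoot 28.5 dB → 28.5/3 = 9.5 dB → -23.3 dBFS; +3 dB make-up → -20.3 dBFS.
Stage 2: -20.3 dBFS is 13.7 dB over -34 dBFS; at 20:1 that becomes 0.685 dB over, giving -33.315 dBFS; +4 dB make-up → -29.315 dBFS.
Stage 3: -29.315 dBFS is at or below the -12.5 dBFS threshold — no compression; output -29.315 dBFS.

-29.315 dBFS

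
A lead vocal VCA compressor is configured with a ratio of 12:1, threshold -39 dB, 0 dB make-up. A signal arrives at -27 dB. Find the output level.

-38 dB

Overshoot: -27 − (-39) = 12 dB.
12:1 compression reduces that to 12/12 = 1 dB over.
Output = -39 + 1 = -38 dB.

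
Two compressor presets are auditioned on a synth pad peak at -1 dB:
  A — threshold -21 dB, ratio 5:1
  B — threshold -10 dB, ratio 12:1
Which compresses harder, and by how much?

A, by 7.75 dB

A: GR = 20 − 20/5 = 16 dB.
B: GR = 9 − 9/12 = 8.25 dB.
A applies 7.75 dB more gain reduction.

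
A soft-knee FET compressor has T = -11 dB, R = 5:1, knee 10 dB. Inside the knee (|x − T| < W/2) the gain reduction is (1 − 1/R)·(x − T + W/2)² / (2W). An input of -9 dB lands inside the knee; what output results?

x − T + W/2 = -9 − (-11) + 5 = 7.
GR = (1 − 1/5) × 7² / 20 = 0.8 × 49 / 20 = 1.96 dB.
Output = -9 − 1.96 = -10.96 dB.

-10.96 dB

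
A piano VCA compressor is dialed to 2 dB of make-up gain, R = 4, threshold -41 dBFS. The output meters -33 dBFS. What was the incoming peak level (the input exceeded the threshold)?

Before make-up, the level was -33 − 2 = -35 dBFS.
Post-compression overshoot = -35 − (-41) = 6 dB.
Before 4:1 compression the overshoot was 6 × 4 = 24 dB, so input = -41 + 24 = -17 dBFS.

-17 dBFS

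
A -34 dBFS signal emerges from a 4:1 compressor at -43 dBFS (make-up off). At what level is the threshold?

-46 dBFS

Input is 12 dB above T (since output overshoot × R = input overshoot: (-43 − T)·4 = -34 − T gives T = -46 dBFS).
Check: -46 + (-34 − (-46))/4 = -46 + 3 = -43 dBFS. ✓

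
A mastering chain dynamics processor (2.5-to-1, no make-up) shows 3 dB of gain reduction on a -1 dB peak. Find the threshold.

Let T be the threshold. Output overshoot = (input overshoot)/R, so -4 − T = (-1 − T)/2.5.
2.5·(-4 − T) = -1 − T → 1.5·T = -10 − (-1) = -9.
T = -9/1.5 = -6 dB.

-6 dB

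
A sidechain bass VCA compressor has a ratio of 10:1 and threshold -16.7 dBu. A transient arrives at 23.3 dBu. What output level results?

The input is 40 dB above the -16.7 dBu threshold.
The 40 dB excess becomes 4 dB after 10:1 reduction.
Output = -16.7 + 4 = -12.7 dBu.

-12.7 dBu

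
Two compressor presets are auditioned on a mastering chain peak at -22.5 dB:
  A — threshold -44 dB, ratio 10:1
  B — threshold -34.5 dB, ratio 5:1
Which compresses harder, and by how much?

A: GR = 21.5 − 21.5/10 = 19.35 dB.
B: GR = 12 − 12/5 = 9.6 dB.
A applies 9.75 dB more gain reduction.

A, by 9.75 dB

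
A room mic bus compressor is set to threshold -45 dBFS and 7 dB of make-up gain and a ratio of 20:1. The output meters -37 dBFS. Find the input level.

Before make-up, the level was -37 − 7 = -44 dBFS.
Post-compression overshoot = -44 − (-45) = 1 dB.
Before 20:1 compression the overshoot was 1 × 20 = 20 dB, so input = -45 + 20 = -25 dBFS.

-25 dBFS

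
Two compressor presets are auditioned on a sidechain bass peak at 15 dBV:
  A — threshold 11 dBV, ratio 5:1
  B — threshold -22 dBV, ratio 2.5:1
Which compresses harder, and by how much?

A: 4 dB over, compressed to 0.8 dB over, so 3.2 dB of GR.
B: 37 dB over, compressed to 14.8 dB over, so 22.2 dB of GR.
Difference: 19 dB in favour of B.

B, by 19 dB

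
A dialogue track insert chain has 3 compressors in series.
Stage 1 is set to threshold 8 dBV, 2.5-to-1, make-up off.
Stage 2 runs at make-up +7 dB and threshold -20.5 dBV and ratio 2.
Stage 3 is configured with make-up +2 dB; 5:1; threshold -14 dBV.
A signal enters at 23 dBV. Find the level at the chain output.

Stage 1: 23 dBV is 15 dB over 8 dBV; at 2.5:1 that becomes 6 dB over, giving 14 dBV.
Stage 2: 34.5 dB above -20.5 dBV, reduced 2:1 to 17.25 dB above → -3.25 dBV; +7 dB make-up → 3.75 dBV.
Stage 3: 17.75 dB above -14 dBV, reduced 5:1 to 3.55 dB above → -10.45 dBV; +2 dB make-up → -8.45 dBV.

-8.45 dBV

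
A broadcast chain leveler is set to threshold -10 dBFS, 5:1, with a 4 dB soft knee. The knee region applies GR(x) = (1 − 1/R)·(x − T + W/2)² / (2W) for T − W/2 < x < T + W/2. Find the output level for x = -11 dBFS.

x − T + W/2 = -11 − (-10) + 2 = 1.
GR = (1 − 1/5) × 1² / 8 = 0.8 × 1 / 8 = 0.1 dB.
Output = -11 − 0.1 = -11.1 dBFS.

-11.1 dBFS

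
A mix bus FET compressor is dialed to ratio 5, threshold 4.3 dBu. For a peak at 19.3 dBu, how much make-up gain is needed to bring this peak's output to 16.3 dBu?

The peak compresses to 4.3 + 15/5 = 7.3 dBu.
To reach 16.3 dBu requires 16.3 − 7.3 = 9 dB of make-up.

9 dB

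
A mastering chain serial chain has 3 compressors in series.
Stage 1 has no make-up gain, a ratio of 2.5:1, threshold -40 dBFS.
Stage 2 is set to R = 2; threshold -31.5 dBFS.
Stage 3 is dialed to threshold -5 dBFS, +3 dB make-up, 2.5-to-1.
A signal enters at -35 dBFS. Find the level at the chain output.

-35 dBFS

Stage 1: -35 dBFS is 5 dB over -40 dBFS; at 2.5:1 that becomes 2 dB over, giving -38 dBFS.
Stage 2: below threshold (-38 ≤ -31.5); passes unchanged; output -38 dBFS.
Stage 3: -38 dBFS ≤ -5 dBFS, so stage 3 doesn't engage; make-up brings it to -35 dBFS.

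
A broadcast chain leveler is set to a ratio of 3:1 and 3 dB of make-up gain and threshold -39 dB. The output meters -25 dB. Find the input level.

Stripping the +3 dB make-up gives -28 dB at the gain stage.
Post-compression overshoot = -28 − (-39) = 11 dB.
Before 3:1 compression the overshoot was 11 × 3 = 33 dB, so input = -39 + 33 = -6 dB.

-6 dB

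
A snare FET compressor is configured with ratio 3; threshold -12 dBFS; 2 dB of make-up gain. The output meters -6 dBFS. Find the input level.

0 dBFS

Stripping the +2 dB make-up gives -8 dBFS at the gain stage.
That's 4 dB above the -12 dBFS threshold.
Undo the ratio: input overshoot = 4 × 3 = 12 dB, giving input = 0 dBFS.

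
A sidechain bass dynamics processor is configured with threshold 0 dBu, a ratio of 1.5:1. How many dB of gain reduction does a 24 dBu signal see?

Overshoot = 24 − 0 = 24 dB.
A 1.5:1 ratio leaves 16 dB of that excess.
Gain reduction = 24 − 16 = 8 dB.

8 dB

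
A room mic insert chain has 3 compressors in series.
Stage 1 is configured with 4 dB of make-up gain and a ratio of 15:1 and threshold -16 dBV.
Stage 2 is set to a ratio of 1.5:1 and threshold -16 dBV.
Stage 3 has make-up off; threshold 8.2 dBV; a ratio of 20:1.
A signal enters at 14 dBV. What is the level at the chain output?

-12 dBV

Stage 1: overshoot 30 dB → 30/15 = 2 dB → -14 dBV; +4 dB make-up → -10 dBV.
Stage 2: 6 dB above -16 dBV, reduced 1.5:1 to 4 dB above → -12 dBV.
Stage 3: -12 dBV ≤ 8.2 dBV, so stage 3 doesn't engage; output -12 dBV.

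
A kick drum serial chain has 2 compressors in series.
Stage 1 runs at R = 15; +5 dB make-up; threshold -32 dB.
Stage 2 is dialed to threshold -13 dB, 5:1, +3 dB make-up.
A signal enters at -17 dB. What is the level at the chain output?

Stage 1: -17 dB is 15 dB over -32 dB; at 15:1 that becomes 1 dB over, giving -31 dB; +5 dB make-up → -26 dB.
Stage 2: -26 dB ≤ -13 dB, so stage 2 doesn't engage; make-up brings it to -23 dB.

-23 dB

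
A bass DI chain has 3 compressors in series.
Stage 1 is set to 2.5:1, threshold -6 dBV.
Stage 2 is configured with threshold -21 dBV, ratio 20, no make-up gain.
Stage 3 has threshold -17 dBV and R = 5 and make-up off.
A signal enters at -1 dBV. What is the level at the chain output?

-20.15 dBV

Stage 1: -1 dBV is 5 dB over -6 dBV; at 2.5:1 that becomes 2 dB over, giving -4 dBV.
Stage 2: -4 dBV is 17 dB over -21 dBV; at 20:1 that becomes 0.85 dB over, giving -20.15 dBV.
Stage 3: -20.15 dBV ≤ -17 dBV, so stage 3 doesn't engage; output -20.15 dBV.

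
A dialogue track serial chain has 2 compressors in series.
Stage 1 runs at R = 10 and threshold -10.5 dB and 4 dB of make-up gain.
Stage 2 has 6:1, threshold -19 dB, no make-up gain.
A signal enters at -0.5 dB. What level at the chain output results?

Stage 1: overshoot 10 dB → 10/10 = 1 dB → -9.5 dB; +4 dB make-up → -5.5 dB.
Stage 2: 13.5 dB above -19 dB, reduced 6:1 to 2.25 dB above → -16.75 dB.

-16.75 dB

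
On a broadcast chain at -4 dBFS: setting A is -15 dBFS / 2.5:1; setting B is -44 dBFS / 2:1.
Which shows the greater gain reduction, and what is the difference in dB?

A: GR = 11 − 11/2.5 = 6.6 dB.
B: GR = 40 − 40/2 = 20 dB.
B reduces 13.4 dB more.

B, by 13.4 dB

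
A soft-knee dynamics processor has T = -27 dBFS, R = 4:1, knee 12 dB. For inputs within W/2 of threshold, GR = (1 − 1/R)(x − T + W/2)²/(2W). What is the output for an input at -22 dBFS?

-25.78125 dBFS

x − T + W/2 = -22 − (-27) + 6 = 11.
GR = (1 − 1/4) × 11² / 24 = 0.75 × 121 / 24 = 3.78125 dB.
Output = -22 − 3.78125 = -25.78125 dBFS.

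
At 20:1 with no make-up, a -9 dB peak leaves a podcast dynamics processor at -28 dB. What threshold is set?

-29 dB

Let T be the threshold. Output overshoot = (input overshoot)/R, so -28 − T = (-9 − T)/20.
20·(-28 − T) = -9 − T → 19·T = -560 − (-9) = -551.
T = -551/19 = -29 dB.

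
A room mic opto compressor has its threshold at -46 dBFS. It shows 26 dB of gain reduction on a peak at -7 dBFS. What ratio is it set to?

Input overshoot = -7 − (-46) = 39 dB.
Output overshoot = 39 − 26 = 13 dB.
Ratio = input overshoot / output overshoot = 39 / 13 = 3.

3:1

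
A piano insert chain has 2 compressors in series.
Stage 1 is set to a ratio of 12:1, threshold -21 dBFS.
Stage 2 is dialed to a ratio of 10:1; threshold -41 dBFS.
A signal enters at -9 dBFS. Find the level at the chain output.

Stage 1: -9 dBFS is 12 dB over -21 dBFS; at 12:1 that becomes 1 dB over, giving -20 dBFS.
Stage 2: overshoot 21 dB → 21/10 = 2.1 dB → -38.9 dBFS.

-38.9 dBFS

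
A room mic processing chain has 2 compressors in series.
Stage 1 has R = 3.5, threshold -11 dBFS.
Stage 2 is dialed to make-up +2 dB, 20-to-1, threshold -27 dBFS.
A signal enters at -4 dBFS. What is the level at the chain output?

-24.1 dBFS

Stage 1: overshoot 7 dB → 7/3.5 = 2 dB → -9 dBFS.
Stage 2: -9 dBFS is 18 dB over -27 dBFS; at 20:1 that becomes 0.9 dB over, giving -26.1 dBFS; +2 dB make-up → -24.1 dBFS.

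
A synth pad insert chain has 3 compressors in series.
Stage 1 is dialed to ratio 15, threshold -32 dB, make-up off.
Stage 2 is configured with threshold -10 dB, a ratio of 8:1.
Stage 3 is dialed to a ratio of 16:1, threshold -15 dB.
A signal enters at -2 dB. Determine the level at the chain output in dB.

-30 dB

Stage 1: -2 dB is 30 dB over -32 dB; at 15:1 that becomes 2 dB over, giving -30 dB.
Stage 2: below threshold (-30 ≤ -10); passes unchanged; output -30 dB.
Stage 3: -30 dB ≤ -15 dB, so stage 3 doesn't engage; output -30 dB.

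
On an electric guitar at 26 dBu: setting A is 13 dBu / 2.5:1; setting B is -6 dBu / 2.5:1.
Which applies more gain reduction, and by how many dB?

A: GR = 13 − 13/2.5 = 7.8 dB.
B: GR = 32 − 32/2.5 = 19.2 dB.
B reduces 11.4 dB more.

B, by 11.4 dB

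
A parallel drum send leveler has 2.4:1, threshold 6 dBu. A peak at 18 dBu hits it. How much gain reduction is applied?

7 dB

Overshoot = 18 − 6 = 12 dB.
At 2.4:1, output sits 12/2.4 = 5 dB above threshold.
Gain reduction = 12 − 5 = 7 dB.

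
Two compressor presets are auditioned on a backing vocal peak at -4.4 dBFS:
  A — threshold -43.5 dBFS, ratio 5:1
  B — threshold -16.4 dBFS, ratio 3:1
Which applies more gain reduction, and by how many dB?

A, by 23.28 dB

A: overshoot 39.1 dB → output overshoot 7.82 dB → GR 31.28 dB.
B: overshoot 12 dB → output overshoot 4 dB → GR 8 dB.
A applies 23.28 dB more gain reduction.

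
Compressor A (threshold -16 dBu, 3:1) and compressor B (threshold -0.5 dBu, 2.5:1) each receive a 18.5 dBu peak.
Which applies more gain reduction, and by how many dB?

A: overshoot 34.5 dB → output overshoot 11.5 dB → GR 23 dB.
B: overshoot 19 dB → output overshoot 7.6 dB → GR 11.4 dB.
A reduces 11.6 dB more.

A, by 11.6 dB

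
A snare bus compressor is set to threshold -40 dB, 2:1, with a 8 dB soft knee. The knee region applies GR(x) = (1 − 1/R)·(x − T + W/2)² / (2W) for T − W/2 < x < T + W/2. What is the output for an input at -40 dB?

-40.5 dB

x − T + W/2 = -40 − (-40) + 4 = 4.
GR = (1 − 1/2) × 4² / 16 = 0.5 × 16 / 16 = 0.5 dB.
Output = -40 − 0.5 = -40.5 dB.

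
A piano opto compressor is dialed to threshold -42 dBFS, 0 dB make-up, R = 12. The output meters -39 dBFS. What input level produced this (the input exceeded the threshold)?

-6 dBFS

Post-compression overshoot = -39 − (-42) = 3 dB.
Undo the ratio: input overshoot = 3 × 12 = 36 dB, giving input = -6 dBFS.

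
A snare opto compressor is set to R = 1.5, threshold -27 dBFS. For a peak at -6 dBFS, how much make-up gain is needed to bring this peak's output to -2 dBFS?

The peak compresses to -27 + 21/1.5 = -13 dBFS.
To reach -2 dBFS requires -2 − (-13) = 11 dB of make-up.

11 dB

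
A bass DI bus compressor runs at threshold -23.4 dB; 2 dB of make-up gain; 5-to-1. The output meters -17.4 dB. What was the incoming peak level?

Before make-up, the level was -17.4 − 2 = -19.4 dB.
Post-compression overshoot = -19.4 − (-23.4) = 4 dB.
Before 5:1 compression the overshoot was 4 × 5 = 20 dB, so input = -23.4 + 20 = -3.4 dB.

-3.4 dB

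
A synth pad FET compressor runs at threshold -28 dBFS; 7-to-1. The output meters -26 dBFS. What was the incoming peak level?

-14 dBFS

The compressed level sits -26 − (-28) = 2 dB over threshold.
Input overshoot = R × output overshoot = 14 dB → input = -28 + 14 = -14 dBFS.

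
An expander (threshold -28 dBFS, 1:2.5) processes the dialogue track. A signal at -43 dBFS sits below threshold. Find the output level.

The input is 15 dB below the -28 dBFS threshold.
A 1:2.5 expander multiplies undershoot by 2.5: 15 × 2.5 = 37.5 dB below threshold.
Output = -28 − 37.5 = -65.5 dBFS.

-65.5 dBFS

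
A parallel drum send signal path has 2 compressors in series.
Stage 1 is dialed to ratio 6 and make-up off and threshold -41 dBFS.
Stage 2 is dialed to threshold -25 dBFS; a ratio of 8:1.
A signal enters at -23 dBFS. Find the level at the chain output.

Stage 1: -23 dBFS is 18 dB over -41 dBFS; at 6:1 that becomes 3 dB over, giving -38 dBFS.
Stage 2: below threshold (-38 ≤ -25); passes unchanged; output -38 dBFS.

-38 dBFS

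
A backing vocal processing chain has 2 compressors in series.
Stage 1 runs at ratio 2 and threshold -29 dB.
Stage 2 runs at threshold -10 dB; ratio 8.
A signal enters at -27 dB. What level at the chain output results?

-28 dB

Stage 1: -27 dB is 2 dB over -29 dB; at 2:1 that becomes 1 dB over, giving -28 dB.
Stage 2: -28 dB is at or below the -10 dB threshold — no compression; output -28 dB.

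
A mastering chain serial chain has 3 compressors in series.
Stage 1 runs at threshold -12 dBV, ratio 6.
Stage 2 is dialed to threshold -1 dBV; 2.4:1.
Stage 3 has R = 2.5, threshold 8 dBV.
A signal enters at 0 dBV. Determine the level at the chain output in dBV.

Stage 1: 12 dB above -12 dBV, reduced 6:1 to 2 dB above → -10 dBV.
Stage 2: below threshold (-10 ≤ -1); passes unchanged; output -10 dBV.
Stage 3: -10 dBV ≤ 8 dBV, so stage 3 doesn't engage; output -10 dBV.

-10 dBV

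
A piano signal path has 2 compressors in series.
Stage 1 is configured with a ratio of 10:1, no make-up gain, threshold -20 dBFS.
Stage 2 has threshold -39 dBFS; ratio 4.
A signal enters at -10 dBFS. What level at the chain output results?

-34 dBFS

Stage 1: overshoot 10 dB → 10/10 = 1 dB → -19 dBFS.
Stage 2: overshoot 20 dB → 20/4 = 5 dB → -34 dBFS.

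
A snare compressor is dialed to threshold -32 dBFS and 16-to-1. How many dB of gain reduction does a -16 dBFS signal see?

The signal is 16 dB above threshold.
After 16:1 compression the overshoot becomes 16/16 = 1 dB.
So the signal is attenuated by 16 − 1 = 15 dB.

15 dB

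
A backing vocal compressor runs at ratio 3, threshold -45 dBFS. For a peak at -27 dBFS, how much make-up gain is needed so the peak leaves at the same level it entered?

12 dB

Without make-up, output = threshold + overshoot/3 = -45 + 6 = -39 dBFS.
Gap to target: 12 dB.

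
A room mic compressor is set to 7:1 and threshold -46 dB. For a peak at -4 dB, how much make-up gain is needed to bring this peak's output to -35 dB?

5 dB

The peak compresses to -46 + 42/7 = -40 dB.
To reach -35 dB requires -35 − (-40) = 5 dB of make-up.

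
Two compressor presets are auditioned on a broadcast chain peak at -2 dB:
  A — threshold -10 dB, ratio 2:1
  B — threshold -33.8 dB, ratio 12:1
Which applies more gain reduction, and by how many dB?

B, by 25.15 dB

A: overshoot 8 dB → output overshoot 4 dB → GR 4 dB.
B: overshoot 31.8 dB → output overshoot 2.65 dB → GR 29.15 dB.
Difference: 25.15 dB in favour of B.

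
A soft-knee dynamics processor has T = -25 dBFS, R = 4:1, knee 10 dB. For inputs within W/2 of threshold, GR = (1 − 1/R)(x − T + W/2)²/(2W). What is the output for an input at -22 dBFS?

x − T + W/2 = -22 − (-25) + 5 = 8.
GR = (1 − 1/4) × 8² / 20 = 0.75 × 64 / 20 = 2.4 dB.
Output = -22 − 2.4 = -24.4 dBFS.

-24.4 dBFS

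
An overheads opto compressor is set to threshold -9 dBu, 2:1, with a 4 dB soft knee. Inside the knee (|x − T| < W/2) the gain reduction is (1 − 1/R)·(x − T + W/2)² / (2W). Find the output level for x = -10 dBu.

x − T + W/2 = -10 − (-9) + 2 = 1.
GR = (1 − 1/2) × 1² / 8 = 0.5 × 1 / 8 = 0.0625 dB.
Output = -10 − 0.0625 = -10.0625 dBu.

-10.0625 dBu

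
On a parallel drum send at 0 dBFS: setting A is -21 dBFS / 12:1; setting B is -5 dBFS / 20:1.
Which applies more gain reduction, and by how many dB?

A: overshoot 21 dB → output overshoot 1.75 dB → GR 19.25 dB.
B: overshoot 5 dB → output overshoot 0.25 dB → GR 4.75 dB.
Difference: 14.5 dB in favour of A.

A, by 14.5 dB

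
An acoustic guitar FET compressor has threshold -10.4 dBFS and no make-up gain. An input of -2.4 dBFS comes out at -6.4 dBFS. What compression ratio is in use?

2:1

Input overshoot = -2.4 − (-10.4) = 8 dB; output overshoot = -6.4 − (-10.4) = 4 dB.
Ratio = 8 / 4 = 2.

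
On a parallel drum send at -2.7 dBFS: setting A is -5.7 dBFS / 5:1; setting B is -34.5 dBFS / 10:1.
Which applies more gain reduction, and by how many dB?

B, by 26.22 dB

A: overshoot 3 dB → output overshoot 0.6 dB → GR 2.4 dB.
B: overshoot 31.8 dB → output overshoot 3.18 dB → GR 28.62 dB.
B reduces 26.22 dB more.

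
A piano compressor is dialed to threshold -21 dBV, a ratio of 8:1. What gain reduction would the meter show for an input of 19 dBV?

The signal is 40 dB above threshold.
At 8:1, output sits 40/8 = 5 dB above threshold.
Gain reduction = 40 − 5 = 35 dB.

35 dB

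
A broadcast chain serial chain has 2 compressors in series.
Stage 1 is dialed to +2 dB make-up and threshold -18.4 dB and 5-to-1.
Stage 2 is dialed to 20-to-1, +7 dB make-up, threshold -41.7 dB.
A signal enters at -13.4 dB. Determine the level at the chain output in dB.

Stage 1: 5 dB above -18.4 dB, reduced 5:1 to 1 dB above → -17.4 dB; +2 dB make-up → -15.4 dB.
Stage 2: 26.3 dB above -41.7 dB, reduced 20:1 to 1.315 dB above → -40.385 dB; +7 dB make-up → -33.385 dB.

-33.385 dB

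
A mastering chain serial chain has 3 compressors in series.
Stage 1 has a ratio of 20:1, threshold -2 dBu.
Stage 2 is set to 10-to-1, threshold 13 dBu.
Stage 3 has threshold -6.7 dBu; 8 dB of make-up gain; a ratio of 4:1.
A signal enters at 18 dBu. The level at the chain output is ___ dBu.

2.725 dBu

Stage 1: 18 dBu is 20 dB over -2 dBu; at 20:1 that becomes 1 dB over, giving -1 dBu.
Stage 2: -1 dBu is at or below the 13 dBu threshold — no compression; output -1 dBu.
Stage 3: 5.7 dB above -6.7 dBu, reduced 4:1 to 1.425 dB above → -5.275 dBu; +8 dB make-up → 2.725 dBu.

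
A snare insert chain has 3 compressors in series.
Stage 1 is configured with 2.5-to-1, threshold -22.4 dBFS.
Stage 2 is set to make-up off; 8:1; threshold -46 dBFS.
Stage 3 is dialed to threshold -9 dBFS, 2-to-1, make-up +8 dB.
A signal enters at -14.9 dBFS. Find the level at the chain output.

Stage 1: 7.5 dB above -22.4 dBFS, reduced 2.5:1 to 3 dB above → -19.4 dBFS.
Stage 2: -19.4 dBFS is 26.6 dB over -46 dBFS; at 8:1 that becomes 3.325 dB over, giving -42.675 dBFS.
Stage 3: -42.675 dBFS is at or below the -9 dBFS threshold — no compression; make-up brings it to -34.675 dBFS.

-34.675 dBFS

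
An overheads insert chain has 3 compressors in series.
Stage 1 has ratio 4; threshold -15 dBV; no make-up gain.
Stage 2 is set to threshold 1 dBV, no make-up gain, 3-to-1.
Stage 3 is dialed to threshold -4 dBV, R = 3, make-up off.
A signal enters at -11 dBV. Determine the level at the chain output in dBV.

-14 dBV

Stage 1: overshoot 4 dB → 4/4 = 1 dB → -14 dBV.
Stage 2: -14 dBV is at or below the 1 dBV threshold — no compression; output -14 dBV.
Stage 3: -14 dBV ≤ -4 dBV, so stage 3 doesn't engage; output -14 dBV.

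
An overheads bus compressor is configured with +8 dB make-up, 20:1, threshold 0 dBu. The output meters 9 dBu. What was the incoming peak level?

20 dBu

Before make-up, the level was 9 − 8 = 1 dBu.
That's 1 dB above the 0 dBu threshold.
Undo the ratio: input overshoot = 1 × 20 = 20 dB, giving input = 20 dBu.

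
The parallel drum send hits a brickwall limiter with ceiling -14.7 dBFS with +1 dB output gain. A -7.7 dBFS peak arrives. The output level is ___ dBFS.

-13.7 dBFS

A brickwall limiter is an ∞:1 compressor: any input above the ceiling is clamped to -14.7 dBFS.
Output gain then adds 1 dB: -14.7 + 1 = -13.7 dBFS.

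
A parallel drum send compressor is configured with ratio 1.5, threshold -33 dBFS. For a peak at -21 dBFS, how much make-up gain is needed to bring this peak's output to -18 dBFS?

7 dB

The peak compresses to -33 + 12/1.5 = -25 dBFS.
To reach -18 dBFS requires -18 − (-25) = 7 dB of make-up.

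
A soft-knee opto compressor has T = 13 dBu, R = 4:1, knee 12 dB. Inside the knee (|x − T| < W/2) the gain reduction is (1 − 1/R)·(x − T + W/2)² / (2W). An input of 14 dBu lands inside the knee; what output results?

x − T + W/2 = 14 − 13 + 6 = 7.
GR = (1 − 1/4) × 7² / 24 = 0.75 × 49 / 24 = 1.53125 dB.
Output = 14 − 1.53125 = 12.46875 dBu.

12.46875 dBu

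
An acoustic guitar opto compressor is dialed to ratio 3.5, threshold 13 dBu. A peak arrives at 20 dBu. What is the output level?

The input is 7 dB above the 13 dBu threshold.
3.5:1 compression reduces that to 7/3.5 = 2 dB over.
Output = 13 + 2 = 15 dBu.

15 dBu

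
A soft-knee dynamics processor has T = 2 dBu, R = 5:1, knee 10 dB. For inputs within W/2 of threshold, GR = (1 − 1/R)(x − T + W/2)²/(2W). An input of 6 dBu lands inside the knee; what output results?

2.76 dBu

x − T + W/2 = 6 − 2 + 5 = 9.
GR = (1 − 1/5) × 9² / 20 = 0.8 × 81 / 20 = 3.24 dB.
Output = 6 − 3.24 = 2.76 dBu.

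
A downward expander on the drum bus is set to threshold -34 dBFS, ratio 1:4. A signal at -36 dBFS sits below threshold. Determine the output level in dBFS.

-42 dBFS

Below threshold, a 1:4 expander applies gain = (4−1)×(T − x) of attenuation.
(4−1) × 2 = 6 dB, so output = -36 − 6 = -42 dBFS.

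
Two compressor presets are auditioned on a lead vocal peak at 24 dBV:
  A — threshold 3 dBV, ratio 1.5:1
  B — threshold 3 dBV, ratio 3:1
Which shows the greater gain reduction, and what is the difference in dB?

B, by 7 dB

A: GR = 21 − 21/1.5 = 7 dB.
B: GR = 21 − 21/3 = 14 dB.
B reduces 7 dB more.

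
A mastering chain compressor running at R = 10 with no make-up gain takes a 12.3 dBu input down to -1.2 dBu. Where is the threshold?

-2.7 dBu

Gain reduction = 12.3 − (-1.2) = 13.5 dB; output overshoot = GR / (R − 1) = 13.5 / 9 = 1.5 dB.
Threshold = output − output overshoot = -1.2 − 1.5 = -2.7 dBu.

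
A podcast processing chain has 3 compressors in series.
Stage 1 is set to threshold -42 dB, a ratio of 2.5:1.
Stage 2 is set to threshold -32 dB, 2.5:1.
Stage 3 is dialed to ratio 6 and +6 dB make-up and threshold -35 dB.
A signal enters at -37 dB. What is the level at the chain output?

-34 dB

Stage 1: -37 dB is 5 dB over -42 dB; at 2.5:1 that becomes 2 dB over, giving -40 dB.
Stage 2: -40 dB ≤ -32 dB, so stage 2 doesn't engage; output -40 dB.
Stage 3: -40 dB ≤ -35 dB, so stage 3 doesn't engage; make-up brings it to -34 dB.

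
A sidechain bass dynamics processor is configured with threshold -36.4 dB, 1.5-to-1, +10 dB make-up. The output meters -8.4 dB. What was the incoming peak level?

Before make-up, the level was -8.4 − 10 = -18.4 dB.
That's 18 dB above the -36.4 dB threshold.
Input overshoot = R × output overshoot = 27 dB → input = -36.4 + 27 = -9.4 dB.

-9.4 dB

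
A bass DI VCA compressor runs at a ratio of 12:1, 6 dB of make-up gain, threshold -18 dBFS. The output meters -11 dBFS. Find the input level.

-6 dBFS

Remove make-up: -11 − 6 = -17 dBFS.
The compressed level sits -17 − (-18) = 1 dB over threshold.
Input overshoot = R × output overshoot = 12 dB → input = -18 + 12 = -6 dBFS.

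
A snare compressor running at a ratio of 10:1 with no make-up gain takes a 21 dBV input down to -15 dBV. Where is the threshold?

-19 dBV

Let T be the threshold. Output overshoot = (input overshoot)/R, so -15 − T = (21 − T)/10.
10·(-15 − T) = 21 − T → 9·T = -150 − 21 = -171.
T = -171/9 = -19 dBV.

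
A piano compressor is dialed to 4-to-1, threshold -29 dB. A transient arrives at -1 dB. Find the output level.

-22 dB

Overshoot: -1 − (-29) = 28 dB.
4:1 compression reduces that to 28/4 = 7 dB over.
So the level is -29 + 7 = -22 dB.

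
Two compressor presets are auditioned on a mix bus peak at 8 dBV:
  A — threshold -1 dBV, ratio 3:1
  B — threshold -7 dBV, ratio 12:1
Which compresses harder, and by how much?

B, by 7.75 dB

A: 9 dB over, compressed to 3 dB over, so 6 dB of GR.
B: 15 dB over, compressed to 1.25 dB over, so 13.75 dB of GR.
B applies 7.75 dB more gain reduction.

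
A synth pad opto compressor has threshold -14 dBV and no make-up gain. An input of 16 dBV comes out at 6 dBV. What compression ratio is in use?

Input overshoot = 16 − (-14) = 30 dB; output overshoot = 6 − (-14) = 20 dB.
Ratio = 30 / 20 = 1.5.

1.5:1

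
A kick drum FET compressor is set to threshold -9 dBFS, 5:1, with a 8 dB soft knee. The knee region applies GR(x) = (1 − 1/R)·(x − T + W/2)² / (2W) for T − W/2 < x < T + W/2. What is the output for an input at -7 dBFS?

x − T + W/2 = -7 − (-9) + 4 = 6.
GR = (1 − 1/5) × 6² / 16 = 0.8 × 36 / 16 = 1.8 dB.
Output = -7 − 1.8 = -8.8 dBFS.

-8.8 dBFS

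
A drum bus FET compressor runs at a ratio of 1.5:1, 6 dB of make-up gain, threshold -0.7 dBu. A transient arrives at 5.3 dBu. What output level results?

9.3 dBu

5.3 dBu sits 6 dB over threshold.
1.5:1 compression reduces that to 6/1.5 = 4 dB over.
Output = -0.7 + 4 = 3.3 dBu; make-up adds 6 dB, giving 9.3 dBu.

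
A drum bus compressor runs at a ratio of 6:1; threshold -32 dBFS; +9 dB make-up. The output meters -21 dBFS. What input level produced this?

Stripping the +9 dB make-up gives -30 dBFS at the gain stage.
The compressed level sits -30 − (-32) = 2 dB over threshold.
Before 6:1 compression the overshoot was 2 × 6 = 12 dB, so input = -32 + 12 = -20 dBFS.

-20 dBFS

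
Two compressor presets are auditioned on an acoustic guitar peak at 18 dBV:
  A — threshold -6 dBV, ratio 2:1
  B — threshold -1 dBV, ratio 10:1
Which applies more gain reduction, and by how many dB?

B, by 5.1 dB

A: overshoot 24 dB → output overshoot 12 dB → GR 12 dB.
B: overshoot 19 dB → output overshoot 1.9 dB → GR 17.1 dB.
B applies 5.1 dB more gain reduction.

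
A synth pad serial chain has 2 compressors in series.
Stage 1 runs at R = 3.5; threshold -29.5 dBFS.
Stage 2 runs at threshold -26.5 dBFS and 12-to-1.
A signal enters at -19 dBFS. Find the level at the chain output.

-26.5 dBFS

Stage 1: 10.5 dB above -29.5 dBFS, reduced 3.5:1 to 3 dB above → -26.5 dBFS.
Stage 2: below threshold (-26.5 ≤ -26.5); passes unchanged; output -26.5 dBFS.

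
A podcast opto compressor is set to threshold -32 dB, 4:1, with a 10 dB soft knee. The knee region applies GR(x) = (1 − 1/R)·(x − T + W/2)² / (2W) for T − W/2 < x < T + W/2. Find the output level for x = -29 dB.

-31.4 dB

x − T + W/2 = -29 − (-32) + 5 = 8.
GR = (1 − 1/4) × 8² / 20 = 0.75 × 64 / 20 = 2.4 dB.
Output = -29 − 2.4 = -31.4 dB.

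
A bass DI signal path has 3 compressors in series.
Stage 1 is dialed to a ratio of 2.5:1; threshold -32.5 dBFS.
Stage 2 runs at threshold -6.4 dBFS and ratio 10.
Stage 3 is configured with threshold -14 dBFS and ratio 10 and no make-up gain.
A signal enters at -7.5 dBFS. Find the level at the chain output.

-22.5 dBFS

Stage 1: overshoot 25 dB → 25/2.5 = 10 dB → -22.5 dBFS.
Stage 2: below threshold (-22.5 ≤ -6.4); passes unchanged; output -22.5 dBFS.
Stage 3: -22.5 dBFS is at or below the -14 dBFS threshold — no compression; output -22.5 dBFS.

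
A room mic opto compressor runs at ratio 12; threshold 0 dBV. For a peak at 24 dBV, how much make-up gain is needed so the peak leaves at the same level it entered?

Overshoot 24 dB → 24/12 = 2 dB after compression, so the compressed level is 0 + 2 = 2 dBV.
Make-up = target − compressed = 24 − 2 = 22 dB.

22 dB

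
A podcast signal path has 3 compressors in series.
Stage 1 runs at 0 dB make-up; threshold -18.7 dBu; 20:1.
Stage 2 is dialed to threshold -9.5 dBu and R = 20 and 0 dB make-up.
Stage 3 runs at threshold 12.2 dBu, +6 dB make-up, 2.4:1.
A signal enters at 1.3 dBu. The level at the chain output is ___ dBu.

Stage 1: 1.3 dBu is 20 dB over -18.7 dBu; at 20:1 that becomes 1 dB over, giving -17.7 dBu.
Stage 2: -17.7 dBu is at or below the -9.5 dBu threshold — no compression; output -17.7 dBu.
Stage 3: below threshold (-17.7 ≤ 12.2); passes unchanged; make-up brings it to -11.7 dBu.

-11.7 dBu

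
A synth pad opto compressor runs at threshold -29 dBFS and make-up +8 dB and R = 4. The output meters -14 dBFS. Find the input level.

-1 dBFS

Stripping the +8 dB make-up gives -22 dBFS at the gain stage.
The compressed level sits -22 − (-29) = 7 dB over threshold.
Input overshoot = R × output overshoot = 28 dB → input = -29 + 28 = -1 dBFS.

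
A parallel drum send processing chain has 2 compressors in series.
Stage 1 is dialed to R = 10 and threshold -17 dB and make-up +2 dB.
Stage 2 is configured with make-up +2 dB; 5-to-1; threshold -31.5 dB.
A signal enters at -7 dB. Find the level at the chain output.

-26 dB

Stage 1: overshoot 10 dB → 10/10 = 1 dB → -16 dB; +2 dB make-up → -14 dB.
Stage 2: 17.5 dB above -31.5 dB, reduced 5:1 to 3.5 dB above → -28 dB; +2 dB make-up → -26 dB.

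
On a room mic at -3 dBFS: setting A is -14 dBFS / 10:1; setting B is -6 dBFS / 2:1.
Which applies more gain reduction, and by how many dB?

A: 11 dB over, compressed to 1.1 dB over, so 9.9 dB of GR.
B: 3 dB over, compressed to 1.5 dB over, so 1.5 dB of GR.
Difference: 8.4 dB in favour of A.

A, by 8.4 dB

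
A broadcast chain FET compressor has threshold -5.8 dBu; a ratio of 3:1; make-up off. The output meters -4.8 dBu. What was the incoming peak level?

The compressed level sits -4.8 − (-5.8) = 1 dB over threshold.
Before 3:1 compression the overshoot was 1 × 3 = 3 dB, so input = -5.8 + 3 = -2.8 dBu.

-2.8 dBu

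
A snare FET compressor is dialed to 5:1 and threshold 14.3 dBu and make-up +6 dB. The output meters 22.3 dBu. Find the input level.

24.3 dBu

Stripping the +6 dB make-up gives 16.3 dBu at the gain stage.
The compressed level sits 16.3 − 14.3 = 2 dB over threshold.
Undo the ratio: input overshoot = 2 × 5 = 10 dB, giving input = 24.3 dBu.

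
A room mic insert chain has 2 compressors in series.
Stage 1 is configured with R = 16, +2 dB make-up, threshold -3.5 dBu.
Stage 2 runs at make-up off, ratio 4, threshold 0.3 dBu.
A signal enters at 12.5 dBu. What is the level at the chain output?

-0.5 dBu

Stage 1: 12.5 dBu is 16 dB over -3.5 dBu; at 16:1 that becomes 1 dB over, giving -2.5 dBu; +2 dB make-up → -0.5 dBu.
Stage 2: -0.5 dBu ≤ 0.3 dBu, so stage 2 doesn't engage; output -0.5 dBu.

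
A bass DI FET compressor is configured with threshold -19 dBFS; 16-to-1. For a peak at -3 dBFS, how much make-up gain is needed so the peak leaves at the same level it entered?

15 dB

Without make-up, output = threshold + overshoot/16 = -19 + 1 = -18 dBFS.
Gap to target: 15 dB.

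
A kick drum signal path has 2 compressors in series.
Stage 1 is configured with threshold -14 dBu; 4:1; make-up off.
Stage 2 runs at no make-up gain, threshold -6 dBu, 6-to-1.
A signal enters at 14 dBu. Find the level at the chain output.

Stage 1: 14 dBu is 28 dB over -14 dBu; at 4:1 that becomes 7 dB over, giving -7 dBu.
Stage 2: -7 dBu is at or below the -6 dBu threshold — no compression; output -7 dBu.

-7 dBu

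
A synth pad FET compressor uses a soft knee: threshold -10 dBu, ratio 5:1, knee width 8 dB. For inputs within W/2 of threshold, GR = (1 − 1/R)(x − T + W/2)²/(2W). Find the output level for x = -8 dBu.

-9.8 dBu

x − T + W/2 = -8 − (-10) + 4 = 6.
GR = (1 − 1/5) × 6² / 16 = 0.8 × 36 / 16 = 1.8 dB.
Output = -8 − 1.8 = -9.8 dBu.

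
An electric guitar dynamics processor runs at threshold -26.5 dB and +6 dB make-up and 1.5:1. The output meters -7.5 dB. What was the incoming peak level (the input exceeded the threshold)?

-7 dB

Before make-up, the level was -7.5 − 6 = -13.5 dB.
Post-compression overshoot = -13.5 − (-26.5) = 13 dB.
Undo the ratio: input overshoot = 13 × 1.5 = 19.5 dB, giving input = -7 dB.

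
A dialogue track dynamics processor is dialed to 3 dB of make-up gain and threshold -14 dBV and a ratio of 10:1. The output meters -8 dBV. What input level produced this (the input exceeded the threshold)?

Before make-up, the level was -8 − 3 = -11 dBV.
Post-compression overshoot = -11 − (-14) = 3 dB.
Before 10:1 compression the overshoot was 3 × 10 = 30 dB, so input = -14 + 30 = 16 dBV.

16 dBV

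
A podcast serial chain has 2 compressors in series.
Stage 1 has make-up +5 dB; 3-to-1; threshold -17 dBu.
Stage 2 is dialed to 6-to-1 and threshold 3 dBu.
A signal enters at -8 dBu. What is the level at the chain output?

Stage 1: 9 dB above -17 dBu, reduced 3:1 to 3 dB above → -14 dBu; +5 dB make-up → -9 dBu.
Stage 2: below threshold (-9 ≤ 3); passes unchanged; output -9 dBu.

-9 dBu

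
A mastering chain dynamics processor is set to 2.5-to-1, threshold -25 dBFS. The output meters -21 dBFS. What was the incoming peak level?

-15 dBFS

The compressed level sits -21 − (-25) = 4 dB over threshold.
Before 2.5:1 compression the overshoot was 4 × 2.5 = 10 dB, so input = -25 + 10 = -15 dBFS.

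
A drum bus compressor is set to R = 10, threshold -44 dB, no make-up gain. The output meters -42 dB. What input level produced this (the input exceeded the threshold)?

-24 dB

That's 2 dB above the -44 dB threshold.
Input overshoot = R × output overshoot = 20 dB → input = -44 + 20 = -24 dB.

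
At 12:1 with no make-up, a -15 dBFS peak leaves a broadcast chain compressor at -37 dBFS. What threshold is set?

-39 dBFS

Let T be the threshold. Output overshoot = (input overshoot)/R, so -37 − T = (-15 − T)/12.
12·(-37 − T) = -15 − T → 11·T = -444 − (-15) = -429.
T = -429/11 = -39 dBFS.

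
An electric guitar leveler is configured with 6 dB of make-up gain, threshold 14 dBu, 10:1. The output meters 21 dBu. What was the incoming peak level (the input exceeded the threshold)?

Stripping the +6 dB make-up gives 15 dBu at the gain stage.
That's 1 dB above the 14 dBu threshold.
Before 10:1 compression the overshoot was 1 × 10 = 10 dB, so input = 14 + 10 = 24 dBu.

24 dBu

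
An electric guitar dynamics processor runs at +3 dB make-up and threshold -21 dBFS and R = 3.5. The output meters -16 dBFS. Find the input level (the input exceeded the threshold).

Before make-up, the level was -16 − 3 = -19 dBFS.
That's 2 dB above the -21 dBFS threshold.
Input overshoot = R × output overshoot = 7 dB → input = -21 + 7 = -14 dBFS.

-14 dBFS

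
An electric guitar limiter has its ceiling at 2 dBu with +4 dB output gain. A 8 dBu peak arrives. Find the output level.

6 dBu

At ∞:1, everything above 2 dBu is held at the ceiling.
Output gain then adds 4 dB: 2 + 4 = 6 dBu.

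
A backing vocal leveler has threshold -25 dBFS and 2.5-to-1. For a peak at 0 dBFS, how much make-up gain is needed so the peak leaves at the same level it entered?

Overshoot 25 dB → 25/2.5 = 10 dB after compression, so the compressed level is -25 + 10 = -15 dBFS.
Make-up = target − compressed = 0 − (-15) = 15 dB.

15 dB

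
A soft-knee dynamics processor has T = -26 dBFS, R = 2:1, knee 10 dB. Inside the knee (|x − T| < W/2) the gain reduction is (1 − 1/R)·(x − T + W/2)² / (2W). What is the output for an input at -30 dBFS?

-30.025 dBFS

x − T + W/2 = -30 − (-26) + 5 = 1.
GR = (1 − 1/2) × 1² / 20 = 0.5 × 1 / 20 = 0.025 dB.
Output = -30 − 0.025 = -30.025 dBFS.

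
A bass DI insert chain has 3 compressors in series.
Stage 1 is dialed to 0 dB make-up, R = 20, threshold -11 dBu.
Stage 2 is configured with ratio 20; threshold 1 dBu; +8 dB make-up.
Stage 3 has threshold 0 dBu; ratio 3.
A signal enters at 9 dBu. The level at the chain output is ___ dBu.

Stage 1: 20 dB above -11 dBu, reduced 20:1 to 1 dB above → -10 dBu.
Stage 2: -10 dBu is at or below the 1 dBu threshold — no compression; make-up brings it to -2 dBu.
Stage 3: -2 dBu is at or below the 0 dBu threshold — no compression; output -2 dBu.

-2 dBu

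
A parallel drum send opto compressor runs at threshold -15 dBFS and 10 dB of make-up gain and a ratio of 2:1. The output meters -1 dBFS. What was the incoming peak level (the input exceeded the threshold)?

Before make-up, the level was -1 − 10 = -11 dBFS.
Post-compression overshoot = -11 − (-15) = 4 dB.
Input overshoot = R × output overshoot = 8 dB → input = -15 + 8 = -7 dBFS.

-7 dBFS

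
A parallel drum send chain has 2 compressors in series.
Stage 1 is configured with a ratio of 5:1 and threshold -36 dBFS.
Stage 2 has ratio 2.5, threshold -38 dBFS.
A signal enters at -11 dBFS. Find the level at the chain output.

-35.2 dBFS

Stage 1: 25 dB above -36 dBFS, reduced 5:1 to 5 dB above → -31 dBFS.
Stage 2: -31 dBFS is 7 dB over -38 dBFS; at 2.5:1 that becomes 2.8 dB over, giving -35.2 dBFS.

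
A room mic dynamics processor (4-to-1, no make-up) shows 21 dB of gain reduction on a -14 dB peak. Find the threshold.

Input is 28 dB above T (since output overshoot × R = input overshoot: (-35 − T)·4 = -14 − T gives T = -42 dB).
Check: -42 + (-14 − (-42))/4 = -42 + 7 = -35 dB. ✓

-42 dB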